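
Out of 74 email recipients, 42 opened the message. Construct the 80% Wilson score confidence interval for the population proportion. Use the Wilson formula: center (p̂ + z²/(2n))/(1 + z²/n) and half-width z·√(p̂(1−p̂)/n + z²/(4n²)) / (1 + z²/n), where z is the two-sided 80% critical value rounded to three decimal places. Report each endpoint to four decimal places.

(0.4931, 0.6391)

p̂ = 42/74 = 0.56757; z = 1.282, so z² = 1.643524.
Denominator 1 + z²/n = 1 + 1.643524/74 = 1.022210.
Center = (0.56757 + 0.011105)/1.022210 = 0.56610.
Radicand: p̂(1−p̂)/n + z²/(4n²) = 0.003316684 + 0.000075033 = 0.003391717.
Half-width = 1.282·√0.003391717/1.022210 = 0.07304.
Interval: 0.56610 ± 0.07304 → (0.4931, 0.6391).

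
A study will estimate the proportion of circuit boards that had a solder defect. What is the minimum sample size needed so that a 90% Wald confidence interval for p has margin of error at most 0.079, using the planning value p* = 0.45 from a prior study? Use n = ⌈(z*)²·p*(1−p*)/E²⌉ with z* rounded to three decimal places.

n = 108

z* = 1.645 at the 90% level.
p*(1−p*) = 0.2475.
(z*)²·p*(1−p*)/E² = 2.706025·0.2475/0.006241 = 107.313.
⌈107.313⌉ = 108.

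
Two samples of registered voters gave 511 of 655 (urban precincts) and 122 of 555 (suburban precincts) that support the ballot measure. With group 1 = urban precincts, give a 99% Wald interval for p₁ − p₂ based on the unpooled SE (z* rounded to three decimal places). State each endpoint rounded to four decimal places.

(0.4988, 0.6219)

p̂₁ = 0.78015, p̂₂ = 0.21982, so the observed difference is 0.56033.
Unpooled SE = √(p̂₁(1−p̂₁)/n₁ + p̂₂(1−p̂₂)/n₂) = √(0.000261854 + 0.000309007) = 0.023893.
For 99% confidence, z* = 2.576. Margin = 2.576·0.023893 = 0.06155.
So the interval runs from 0.4988 to 0.6219.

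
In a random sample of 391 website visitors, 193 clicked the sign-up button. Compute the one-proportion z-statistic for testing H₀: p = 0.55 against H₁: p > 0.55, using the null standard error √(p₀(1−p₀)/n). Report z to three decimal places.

z = -2.241

With x = 193 successes in n = 391, p̂ = 0.49361.
Under H₀, SE = √(p₀(1−p₀)/n) = √(0.55·0.45/391) = √0.000632992 = 0.025159.
Test statistic: z = -0.05639/0.025159 = -2.241.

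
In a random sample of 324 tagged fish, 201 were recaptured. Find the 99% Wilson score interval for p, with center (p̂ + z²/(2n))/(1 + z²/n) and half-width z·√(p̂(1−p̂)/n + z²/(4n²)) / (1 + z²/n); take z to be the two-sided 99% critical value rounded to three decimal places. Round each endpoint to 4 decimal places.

p̂ = 201/324 = 0.62037; z = 2.576, so z² = 6.635776.
Denominator 1 + z²/n = 1 + 6.635776/324 = 1.020481.
Center = (0.62037 + 0.010240)/1.020481 = 0.61795.
Radicand: p̂(1−p̂)/n + z²/(4n²) = 0.000726886 + 0.000015803 = 0.000742689.
Half-width = 2.576·√0.000742689/1.020481 = 0.06879.
CI: 0.61795 ± 0.06879 = (0.5492, 0.6867).

(0.5492, 0.6867)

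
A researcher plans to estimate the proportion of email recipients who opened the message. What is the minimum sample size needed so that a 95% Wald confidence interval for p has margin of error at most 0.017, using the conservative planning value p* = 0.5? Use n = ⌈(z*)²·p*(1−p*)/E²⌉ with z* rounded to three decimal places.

The 95% critical value is z* = 1.960.
p*(1−p*) = 0.2500.
(z*)²·p*(1−p*)/E² = 3.841600·0.2500/0.000289 = 3323.183.
Rounding up, n = 3324.

n = 3324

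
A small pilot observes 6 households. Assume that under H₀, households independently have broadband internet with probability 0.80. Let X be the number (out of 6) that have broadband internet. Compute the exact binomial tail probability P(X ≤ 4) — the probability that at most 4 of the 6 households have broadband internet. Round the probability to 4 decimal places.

P = 0.3446

X ~ Binomial(n=6, p=0.80).
P(X ≤ 4) = Σ_{j=0}^{4} C(6,j)·0.80^j·0.20^{6−j}.
= 0.000064 + 0.001536 + 0.015360 + 0.081920 + 0.245760 = 0.3446.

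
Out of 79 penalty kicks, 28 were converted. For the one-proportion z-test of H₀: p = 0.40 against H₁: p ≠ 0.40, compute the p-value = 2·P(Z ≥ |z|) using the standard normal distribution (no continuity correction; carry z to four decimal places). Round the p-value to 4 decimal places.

p-value = 0.4084

The sample proportion is 28/79 = 0.35443.
Null standard error: √(0.40·0.60/79) = √0.003037975 = 0.055118.
Test statistic (full precision, shown to 4 dp): z = (28/79 − 0.40)/SE₀ ≈ -0.8268.
From the standard normal, 2·P(Z ≥ |z|) = 0.4084.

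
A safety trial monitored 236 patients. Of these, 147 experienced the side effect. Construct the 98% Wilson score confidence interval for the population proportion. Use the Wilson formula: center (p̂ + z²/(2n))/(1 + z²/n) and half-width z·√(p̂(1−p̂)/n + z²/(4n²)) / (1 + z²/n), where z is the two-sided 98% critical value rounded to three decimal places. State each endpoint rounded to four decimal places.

(0.5475, 0.6927)

Here p̂ = 147/236 = 0.62288 and z = 2.326 (z² = 5.410276).
Denominator 1 + z²/n = 1 + 5.410276/236 = 1.022925.
Center = (0.62288 + 0.011462)/1.022925 = 0.62013.
Radicand: p̂(1−p̂)/n + z²/(4n²) = 0.000995340 + 0.000024285 = 0.001019625.
Half-width = 2.326·√0.001019625/1.022925 = 0.07261.
Interval: 0.62013 ± 0.07261 → (0.5475, 0.6927).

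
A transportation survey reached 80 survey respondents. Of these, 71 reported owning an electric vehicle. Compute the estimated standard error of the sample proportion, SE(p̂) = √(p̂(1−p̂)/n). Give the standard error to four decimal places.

Sample proportion p̂ = 71/80 = 0.88750.
p̂(1−p̂) = 0.099844.
SE = √(0.099844/80) = 0.0353.

SE = 0.0353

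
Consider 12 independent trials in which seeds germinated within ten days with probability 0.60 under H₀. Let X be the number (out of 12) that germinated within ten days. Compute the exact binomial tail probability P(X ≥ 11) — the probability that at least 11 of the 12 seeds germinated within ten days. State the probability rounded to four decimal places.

X is binomial with n = 12 and p = 0.60.
P(X ≥ 11) = C(12,11)·0.60^11·0.40^1 + C(12,12)·0.60^12·0.40^0.
= 0.017414 + 0.002177 = 0.0196.

P = 0.0196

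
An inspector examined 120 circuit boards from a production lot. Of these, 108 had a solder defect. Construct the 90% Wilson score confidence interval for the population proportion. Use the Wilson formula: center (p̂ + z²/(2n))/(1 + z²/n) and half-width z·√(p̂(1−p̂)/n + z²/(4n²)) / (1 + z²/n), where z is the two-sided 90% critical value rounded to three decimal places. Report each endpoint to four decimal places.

p̂ = 108/120 = 0.90000; z = 1.645, so z² = 2.706025.
1 + z²/n = 1.022550.
Center = (0.90000 + 0.011275)/1.022550 = 0.89118.
Radicand: p̂(1−p̂)/n + z²/(4n²) = 0.000750000 + 0.000046980 = 0.000796980.
Half-width = z·√(radicand)/denom = 1.645·0.028231/1.022550 = 0.04542.
CI: 0.89118 ± 0.04542 = (0.8458, 0.9366).

(0.8458, 0.9366)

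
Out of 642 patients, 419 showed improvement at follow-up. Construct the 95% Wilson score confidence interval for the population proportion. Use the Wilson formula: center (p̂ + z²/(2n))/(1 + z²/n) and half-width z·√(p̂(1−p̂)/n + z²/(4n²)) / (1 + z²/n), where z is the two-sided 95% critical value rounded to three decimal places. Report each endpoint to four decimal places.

Here p̂ = 419/642 = 0.65265 and z = 1.960 (z² = 3.841600).
Denominator 1 + z²/n = 1 + 3.841600/642 = 1.005984.
Adjusted center: (0.65265 + z²/(2n))/1.005984 = 0.65174.
Radicand: p̂(1−p̂)/n + z²/(4n²) = 0.000353113 + 0.000002330 = 0.000355443.
Half-width = z·√(radicand)/denom = 1.960·0.018853/1.005984 = 0.03673.
Interval: 0.65174 ± 0.03673 → (0.6150, 0.6885).

(0.6150, 0.6885)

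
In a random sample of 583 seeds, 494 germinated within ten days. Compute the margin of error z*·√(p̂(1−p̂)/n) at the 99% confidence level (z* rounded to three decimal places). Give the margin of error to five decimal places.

ME = 0.03837

Sample proportion p̂ = 494/583 = 0.84734.
Standard error of p̂: √(0.129354/583) = √0.000221876 = 0.014896.
The 99% critical value is z* = 2.576.
ME = 2.576·0.014896 = 0.03837.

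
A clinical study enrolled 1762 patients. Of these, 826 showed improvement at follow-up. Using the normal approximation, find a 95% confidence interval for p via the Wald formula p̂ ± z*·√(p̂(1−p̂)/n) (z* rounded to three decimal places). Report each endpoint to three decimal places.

With x = 826 successes in n = 1762, p̂ = 0.46879.
Standard error of p̂: √(0.249026/1762) = √0.000141331 = 0.011888.
For 95% confidence, z* = 1.960.
Margin of error: 1.960 × 0.011888 = 0.02330.
CI: 0.46879 ± 0.02330 = (0.445, 0.492).

(0.445, 0.492)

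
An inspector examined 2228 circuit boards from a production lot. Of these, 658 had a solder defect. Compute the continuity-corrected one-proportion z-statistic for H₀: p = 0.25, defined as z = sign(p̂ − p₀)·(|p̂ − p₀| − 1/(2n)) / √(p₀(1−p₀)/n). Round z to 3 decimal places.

z = 4.917

Sample proportion p̂ = 658/2228 = 0.29533. p̂ − p₀ = 0.045332.
Continuity correction 1/(2n) = 1/4456 = 0.000224.
Corrected numerator: |0.045332| − 0.000224 = 0.045108.
Under H₀, SE = √(p₀(1−p₀)/n) = √(0.25·0.75/2228) = √0.000084156 = 0.009174.
z = (+)0.045108/0.009174 = 4.917.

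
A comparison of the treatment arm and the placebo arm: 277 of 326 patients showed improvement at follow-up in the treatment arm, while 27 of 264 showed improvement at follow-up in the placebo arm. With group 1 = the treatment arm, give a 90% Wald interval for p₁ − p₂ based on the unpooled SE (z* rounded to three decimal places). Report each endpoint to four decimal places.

p̂₁ = 277/326 = 0.84969, p̂₂ = 27/264 = 0.10227; p̂₁ − p̂₂ = 0.74742.
Unpooled SE = √(p̂₁(1−p̂₁)/n₁ + p̂₂(1−p̂₂)/n₂) = √(0.000391763 + 0.000347777) = 0.027194.
For 90% confidence, z* = 1.645. Margin of error = 0.04473.
So the interval runs from 0.7027 to 0.7922.

(0.7027, 0.7922)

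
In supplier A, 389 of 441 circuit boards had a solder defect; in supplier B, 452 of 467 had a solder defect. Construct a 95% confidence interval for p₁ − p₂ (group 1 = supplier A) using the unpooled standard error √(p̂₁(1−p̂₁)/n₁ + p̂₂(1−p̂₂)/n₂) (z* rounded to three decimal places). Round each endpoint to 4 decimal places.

p̂₁ = 0.88209, p̂₂ = 0.96788, so the observed difference is -0.08579.
Unpooled SE = √(p̂₁(1−p̂₁)/n₁ + p̂₂(1−p̂₂)/n₂) = √(0.000235851 + 0.000066570) = 0.017390.
For 95% confidence, z* = 1.960. Margin = 1.960·0.017390 = 0.03408.
CI: -0.08579 ± 0.03408 = (-0.1199, -0.0517).

(-0.1199, -0.0517)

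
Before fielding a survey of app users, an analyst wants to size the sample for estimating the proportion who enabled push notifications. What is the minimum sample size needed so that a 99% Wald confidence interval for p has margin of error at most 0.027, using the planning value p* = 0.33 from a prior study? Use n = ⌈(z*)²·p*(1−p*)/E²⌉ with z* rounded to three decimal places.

n = 2013

z* = 2.576 at the 99% level.
p*(1−p*) = 0.33·0.67 = 0.2211.
(z*)²·p*(1−p*)/E² = 6.635776·0.2211/0.000729 = 2012.579.
Rounding up, n = 2013.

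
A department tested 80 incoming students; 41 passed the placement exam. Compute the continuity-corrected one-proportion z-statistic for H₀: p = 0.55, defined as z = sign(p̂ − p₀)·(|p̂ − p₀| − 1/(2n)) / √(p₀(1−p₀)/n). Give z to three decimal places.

p̂ = 41/80 = 0.51250. p̂ − p₀ = -0.037500.
1/(2n) = 0.006250.
Corrected numerator: |-0.037500| − 0.006250 = 0.031250.
Null standard error: √(0.55·0.45/80) = √0.003093750 = 0.055621.
z = −0.031250/0.055621 = -0.562.

z = -0.562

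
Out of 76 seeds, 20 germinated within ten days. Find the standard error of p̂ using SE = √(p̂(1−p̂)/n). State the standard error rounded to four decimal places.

Sample proportion p̂ = 20/76 = 0.26316.
p̂(1−p̂) = 0.193907.
Dividing by n and taking the root: √0.002551408 = 0.0505.

SE = 0.0505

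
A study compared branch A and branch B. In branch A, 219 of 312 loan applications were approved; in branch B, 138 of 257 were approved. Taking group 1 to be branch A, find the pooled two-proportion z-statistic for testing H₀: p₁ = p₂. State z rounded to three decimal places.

z = 4.050

p̂₁ = 219/312 = 0.70192, p̂₂ = 138/257 = 0.53696.
Pooling: p̂ = 357/569 = 0.62742.
Pooled SE = √[0.2337650·0.00709618] ≈ 0.040729.
z = 0.16496/0.040729 = 4.050.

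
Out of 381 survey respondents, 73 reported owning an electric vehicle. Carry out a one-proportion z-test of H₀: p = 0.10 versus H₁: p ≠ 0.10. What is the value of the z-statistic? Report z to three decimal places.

z = 5.960

p̂ = 73/381 = 0.19160.
SE₀ = √(0.10·0.90/381) = 0.015369.
Test statistic: z = 0.09160/0.015369 = 5.960.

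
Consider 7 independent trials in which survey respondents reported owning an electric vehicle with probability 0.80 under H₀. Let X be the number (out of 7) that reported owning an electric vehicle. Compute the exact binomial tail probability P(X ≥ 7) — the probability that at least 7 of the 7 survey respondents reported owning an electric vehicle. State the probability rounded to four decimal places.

P = 0.2097

X is binomial with n = 7 and p = 0.80.
P(X ≥ 7) = C(7,7)·0.80^7·0.20^0.
= 0.209715 = 0.2097.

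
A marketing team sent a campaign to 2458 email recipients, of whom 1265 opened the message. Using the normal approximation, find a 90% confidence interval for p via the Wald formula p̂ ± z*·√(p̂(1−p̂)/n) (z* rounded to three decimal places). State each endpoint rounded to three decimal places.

Sample proportion p̂ = 1265/2458 = 0.51465.
SE = √(p̂(1−p̂)/n) = √(0.249785/2458) = 0.010081.
For 90% confidence, z* = 1.645.
Margin = 1.645·0.010081 = 0.01658.
So the interval runs from 0.498 to 0.531.

(0.498, 0.531)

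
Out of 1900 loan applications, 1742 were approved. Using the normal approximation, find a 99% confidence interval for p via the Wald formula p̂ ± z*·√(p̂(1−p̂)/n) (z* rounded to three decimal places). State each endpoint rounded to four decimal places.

(0.9005, 0.9332)

The sample proportion is 1742/1900 = 0.91684.
Standard error of p̂: √(0.076243/1900) = √0.000040128 = 0.006335.
z* = 2.576 at the 99% level.
Margin of error: 2.576 × 0.006335 = 0.01632.
So the interval runs from 0.9005 to 0.9332.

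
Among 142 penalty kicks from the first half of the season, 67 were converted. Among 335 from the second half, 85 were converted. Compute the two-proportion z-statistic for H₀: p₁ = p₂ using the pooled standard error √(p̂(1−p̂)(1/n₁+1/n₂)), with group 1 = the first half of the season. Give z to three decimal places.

z = 4.674

Sample proportions: p̂₁ = 67/142 = 0.47183 and p̂₂ = 85/335 = 0.25373.
Pooled p̂ = (67+85)/(142+335) = 152/477 = 0.31866.
Pooled SE = √[0.2171152·0.01002733] ≈ 0.046659.
z = (p̂₁ − p̂₂)/SE = (0.47183 − 0.25373)/0.046659 = 0.21810/0.046659 = 4.674.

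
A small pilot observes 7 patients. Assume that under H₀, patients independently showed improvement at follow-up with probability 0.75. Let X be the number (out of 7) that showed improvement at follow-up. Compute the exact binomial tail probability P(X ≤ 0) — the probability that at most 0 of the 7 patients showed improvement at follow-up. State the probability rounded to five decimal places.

P = 0.00006

X ~ Binomial(n=7, p=0.75).
P(X ≤ 0) = C(7,0)·0.75^0·0.25^7.
= 0.000061 = 0.00006.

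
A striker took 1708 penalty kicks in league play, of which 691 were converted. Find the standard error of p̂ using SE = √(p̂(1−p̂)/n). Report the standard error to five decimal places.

Sample proportion p̂ = 691/1708 = 0.40457.
p̂(1−p̂) = 0.240893.
Dividing by n and taking the root: √0.000141038 = 0.01188.

SE = 0.01188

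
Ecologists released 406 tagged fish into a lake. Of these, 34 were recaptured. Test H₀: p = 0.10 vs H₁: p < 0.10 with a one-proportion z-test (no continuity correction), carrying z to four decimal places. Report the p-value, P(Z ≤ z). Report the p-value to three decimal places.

p̂ = 34/406 = 0.08374.
Null standard error: √(0.10·0.90/406) = √0.000221675 = 0.014889.
z = (p̂ − p₀)/SE = (34/406 − 0.10)/0.014889 ≈ -1.0918.
From the standard normal, P(Z ≤ z) = 0.137.

p-value = 0.137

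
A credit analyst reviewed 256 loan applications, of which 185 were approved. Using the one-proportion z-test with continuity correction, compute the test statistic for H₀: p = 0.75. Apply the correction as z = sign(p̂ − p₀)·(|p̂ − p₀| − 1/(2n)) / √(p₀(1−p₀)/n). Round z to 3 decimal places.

z = -0.938

With x = 185 successes in n = 256, p̂ = 0.72266. p̂ − p₀ = -0.027344.
1/(2n) = 0.001953.
Corrected numerator: |-0.027344| − 0.001953 = 0.025391.
Null standard error: √(0.75·0.25/256) = √0.000732422 = 0.027063.
z = −0.025391/0.027063 = -0.938.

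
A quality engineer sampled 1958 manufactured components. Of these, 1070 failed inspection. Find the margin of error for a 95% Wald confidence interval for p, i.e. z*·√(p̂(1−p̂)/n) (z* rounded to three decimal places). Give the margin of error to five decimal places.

ME = 0.02205

Sample proportion p̂ = 1070/1958 = 0.54648.
Standard error of p̂: √(0.247840/1958) = √0.000126578 = 0.011251.
z* = 1.960 at the 95% level.
Margin of error = z*·SE = 1.960 × 0.011251 = 0.02205.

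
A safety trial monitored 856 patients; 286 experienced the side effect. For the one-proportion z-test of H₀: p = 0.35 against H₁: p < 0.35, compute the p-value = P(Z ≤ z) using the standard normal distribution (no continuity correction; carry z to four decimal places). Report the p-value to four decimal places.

p-value = 0.1649

Sample proportion p̂ = 286/856 = 0.33411.
Null standard error: √(0.35·0.65/856) = √0.000265771 = 0.016302.
Test statistic (full precision, shown to 4 dp): z = (286/856 − 0.35)/SE₀ ≈ -0.9746.
From the standard normal, P(Z ≤ z) = 0.1649.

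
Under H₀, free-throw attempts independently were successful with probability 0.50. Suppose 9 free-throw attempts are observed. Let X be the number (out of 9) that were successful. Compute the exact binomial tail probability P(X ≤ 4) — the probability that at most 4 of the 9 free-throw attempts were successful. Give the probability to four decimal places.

P = 0.5000

X is binomial with n = 9 and p = 0.50.
P(X ≤ 4) = Σ_{j=0}^{4} C(9,j)·0.50^j·0.50^{9−j}.
= 0.001953 + 0.017578 + 0.070312 + 0.164062 + 0.246094 = 0.5000.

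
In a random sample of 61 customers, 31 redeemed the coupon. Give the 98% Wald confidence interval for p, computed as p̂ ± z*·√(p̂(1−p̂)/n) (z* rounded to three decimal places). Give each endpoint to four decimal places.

(0.3593, 0.6571)

p̂ = 31/61 = 0.50820.
Standard error of p̂: √(0.249933/61) = √0.004097259 = 0.064010.
The 98% critical value is z* = 2.326.
Margin of error: 2.326 × 0.064010 = 0.14889.
CI: 0.50820 ± 0.14889 = (0.3593, 0.6571).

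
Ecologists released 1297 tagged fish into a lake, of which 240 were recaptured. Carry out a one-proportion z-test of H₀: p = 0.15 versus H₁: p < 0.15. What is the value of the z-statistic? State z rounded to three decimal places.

With x = 240 successes in n = 1297, p̂ = 0.18504.
Under H₀, SE = √(p₀(1−p₀)/n) = √(0.15·0.85/1297) = √0.000098304 = 0.009915.
Test statistic: z = 0.03504/0.009915 = 3.534.

z = 3.534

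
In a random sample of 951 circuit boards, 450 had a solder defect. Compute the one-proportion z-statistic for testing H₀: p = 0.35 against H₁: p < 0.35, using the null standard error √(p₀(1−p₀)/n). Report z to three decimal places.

p̂ = 450/951 = 0.47319.
Under H₀, SE = √(p₀(1−p₀)/n) = √(0.35·0.65/951) = √0.000239222 = 0.015467.
z = (p̂ − p₀)/SE = (0.47319 − 0.35)/0.015467 = 7.965.

z = 7.965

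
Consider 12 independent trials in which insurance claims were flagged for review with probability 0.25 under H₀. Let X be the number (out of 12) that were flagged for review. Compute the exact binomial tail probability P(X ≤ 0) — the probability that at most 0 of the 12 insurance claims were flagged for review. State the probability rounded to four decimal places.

X is binomial with n = 12 and p = 0.25.
P(X ≤ 0) = C(12,0)·0.25^0·0.75^12.
= 0.031676 = 0.0317.

P = 0.0317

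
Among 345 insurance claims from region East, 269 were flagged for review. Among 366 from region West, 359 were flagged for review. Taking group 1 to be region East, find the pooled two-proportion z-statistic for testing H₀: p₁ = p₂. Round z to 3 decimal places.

p̂₁ = 269/345 = 0.77971, p̂₂ = 359/366 = 0.98087.
Pooling: p̂ = 628/711 = 0.88326.
Pooled SE = √[0.1031095·0.00563079] ≈ 0.024095.
z = (p̂₁ − p̂₂)/SE = (0.77971 − 0.98087)/0.024095 = -0.20116/0.024095 = -8.349.

z = -8.349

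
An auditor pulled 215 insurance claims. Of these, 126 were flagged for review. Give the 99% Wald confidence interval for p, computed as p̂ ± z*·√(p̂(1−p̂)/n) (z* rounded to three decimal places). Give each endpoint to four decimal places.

(0.4995, 0.6726)

Sample proportion p̂ = 126/215 = 0.58605.
SE = √(p̂(1−p̂)/n) = √(0.242596/215) = 0.033591.
z* = 2.576 at the 99% level.
Margin = 2.576·0.033591 = 0.08653.
So the interval runs from 0.4995 to 0.6726.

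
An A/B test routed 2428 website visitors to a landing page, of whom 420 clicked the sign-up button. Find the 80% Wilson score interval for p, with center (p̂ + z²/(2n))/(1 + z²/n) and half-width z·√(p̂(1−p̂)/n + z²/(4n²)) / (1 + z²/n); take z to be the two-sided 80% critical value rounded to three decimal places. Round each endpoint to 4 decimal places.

Here p̂ = 420/2428 = 0.17298 and z = 1.282 (z² = 1.643524).
1 + z²/n = 1.000677.
Center = (0.17298 + 0.000338)/1.000677 = 0.17320.
Radicand: p̂(1−p̂)/n + z²/(4n²) = 0.000058921 + 0.000000070 = 0.000058991.
Half-width = 1.282·√0.000058991/1.000677 = 0.00984.
So the interval runs from 0.1634 to 0.1830.

(0.1634, 0.1830)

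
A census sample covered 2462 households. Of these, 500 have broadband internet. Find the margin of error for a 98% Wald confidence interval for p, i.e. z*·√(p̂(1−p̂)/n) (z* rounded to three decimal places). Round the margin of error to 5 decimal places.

The sample proportion is 500/2462 = 0.20309.
SE = √(p̂(1−p̂)/n) = √(0.161843/2462) = 0.008108.
The 98% critical value is z* = 2.326.
So ME = 0.01886.

ME = 0.01886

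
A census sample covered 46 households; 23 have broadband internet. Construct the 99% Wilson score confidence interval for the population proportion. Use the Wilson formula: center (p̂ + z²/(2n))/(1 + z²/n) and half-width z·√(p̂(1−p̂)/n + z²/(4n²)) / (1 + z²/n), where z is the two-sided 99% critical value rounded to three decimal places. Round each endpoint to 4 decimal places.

(0.3225, 0.6775)

Here p̂ = 23/46 = 0.50000 and z = 2.576 (z² = 6.635776).
1 + z²/n = 1.144256.
Adjusted center: (0.50000 + z²/(2n))/1.144256 = 0.50000.
Radicand: p̂(1−p̂)/n + z²/(4n²) = 0.005434783 + 0.000784000 = 0.006218783.
Half-width = 2.576·√0.006218783/1.144256 = 0.17753.
CI: 0.50000 ± 0.17753 = (0.3225, 0.6775).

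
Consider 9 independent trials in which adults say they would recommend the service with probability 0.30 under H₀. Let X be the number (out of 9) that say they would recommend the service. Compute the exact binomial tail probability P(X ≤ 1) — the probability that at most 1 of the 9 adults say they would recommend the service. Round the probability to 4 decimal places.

X is binomial with n = 9 and p = 0.30.
P(X ≤ 1) = C(9,0)·0.30^0·0.70^9 + C(9,1)·0.30^1·0.70^8.
= 0.040354 + 0.155650 = 0.1960.

P = 0.1960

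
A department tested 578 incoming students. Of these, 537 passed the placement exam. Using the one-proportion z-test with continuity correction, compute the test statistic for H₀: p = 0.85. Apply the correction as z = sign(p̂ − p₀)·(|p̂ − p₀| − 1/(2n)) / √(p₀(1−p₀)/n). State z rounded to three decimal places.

The sample proportion is 537/578 = 0.92907. p̂ − p₀ = 0.079066.
1/(2n) = 0.000865.
Corrected numerator: |0.079066| − 0.000865 = 0.078201.
Null standard error: √(0.85·0.15/578) = √0.000220588 = 0.014852.
z = +0.078201/0.014852 = 5.265.

z = 5.265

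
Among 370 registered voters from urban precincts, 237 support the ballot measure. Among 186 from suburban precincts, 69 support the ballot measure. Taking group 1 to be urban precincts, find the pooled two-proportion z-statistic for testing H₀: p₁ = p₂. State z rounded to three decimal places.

p̂₁ = 237/370 = 0.64054, p̂₂ = 69/186 = 0.37097.
Pooled p̂ = (237+69)/(370+186) = 306/556 = 0.55036.
SE = √[p̂(1−p̂)(1/n₁+1/n₂)] = √[0.55036·0.44964·(1/370+1/186)] ≈ 0.044713.
z = (p̂₁ − p̂₂)/SE = (0.64054 − 0.37097)/0.044713 = 0.26957/0.044713 = 6.029.

z = 6.029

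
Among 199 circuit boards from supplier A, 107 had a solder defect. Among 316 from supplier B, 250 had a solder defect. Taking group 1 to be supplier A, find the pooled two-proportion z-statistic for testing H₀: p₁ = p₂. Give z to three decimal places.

z = -6.073

p̂₁ = 107/199 = 0.53769, p̂₂ = 250/316 = 0.79114.
Pooling: p̂ = 357/515 = 0.69320.
Pooled SE = √[0.2126723·0.00818968] ≈ 0.041734.
z = -0.25345/0.041734 = -6.073.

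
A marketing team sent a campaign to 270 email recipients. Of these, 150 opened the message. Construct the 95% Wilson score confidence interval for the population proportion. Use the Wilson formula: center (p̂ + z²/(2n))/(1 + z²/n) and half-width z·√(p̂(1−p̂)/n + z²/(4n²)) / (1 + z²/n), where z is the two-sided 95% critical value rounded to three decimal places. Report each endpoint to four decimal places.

(0.4959, 0.6136)

Here p̂ = 150/270 = 0.55556 and z = 1.960 (z² = 3.841600).
1 + z²/n = 1.014228.
Center = (0.55556 + 0.007114)/1.014228 = 0.55478.
Radicand: p̂(1−p̂)/n + z²/(4n²) = 0.000914495 + 0.000013174 = 0.000927669.
Half-width = 1.960·√0.000927669/1.014228 = 0.05886.
Interval: 0.55478 ± 0.05886 → (0.4959, 0.6136).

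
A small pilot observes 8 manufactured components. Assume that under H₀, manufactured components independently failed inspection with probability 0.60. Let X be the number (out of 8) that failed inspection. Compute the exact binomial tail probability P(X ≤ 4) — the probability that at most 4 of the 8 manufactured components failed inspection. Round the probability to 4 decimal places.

P = 0.4059

X is binomial with n = 8 and p = 0.60.
P(X ≤ 4) = Σ_{j=0}^{4} C(8,j)·0.60^j·0.40^{8−j}.
= 0.000655 + 0.007864 + 0.041288 + 0.123863 + 0.232243 = 0.4059.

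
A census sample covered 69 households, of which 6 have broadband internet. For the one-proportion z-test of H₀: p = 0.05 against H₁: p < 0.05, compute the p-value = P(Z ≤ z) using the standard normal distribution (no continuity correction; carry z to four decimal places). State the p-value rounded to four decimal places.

Sample proportion p̂ = 6/69 = 0.08696.
Under H₀, SE = √(p₀(1−p₀)/n) = √(0.05·0.95/69) = √0.000688406 = 0.026237.
z = (p̂ − p₀)/SE = (6/69 − 0.05)/0.026237 ≈ 1.4085.
p-value = P(Z ≤ z) with z = 1.4085 → 0.9205.

p-value = 0.9205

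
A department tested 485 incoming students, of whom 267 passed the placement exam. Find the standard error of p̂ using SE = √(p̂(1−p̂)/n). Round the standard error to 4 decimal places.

SE = 0.0226

With x = 267 successes in n = 485, p̂ = 0.55052.
p̂(1−p̂) = 0.55052·0.44948 = 0.247448.
SE = √(0.247448/485) = 0.0226.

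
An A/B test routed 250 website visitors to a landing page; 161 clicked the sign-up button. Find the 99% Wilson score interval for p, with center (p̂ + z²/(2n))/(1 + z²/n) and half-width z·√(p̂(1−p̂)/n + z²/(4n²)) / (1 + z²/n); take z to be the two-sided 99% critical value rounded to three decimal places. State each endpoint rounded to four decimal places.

p̂ = 161/250 = 0.64400; z = 2.576, so z² = 6.635776.
1 + z²/n = 1.026543.
Adjusted center: (0.64400 + z²/(2n))/1.026543 = 0.64028.
Radicand: p̂(1−p̂)/n + z²/(4n²) = 0.000917056 + 0.000026543 = 0.000943599.
Half-width = z·√(radicand)/denom = 2.576·0.030718/1.026543 = 0.07708.
CI: 0.64028 ± 0.07708 = (0.5632, 0.7174).

(0.5632, 0.7174)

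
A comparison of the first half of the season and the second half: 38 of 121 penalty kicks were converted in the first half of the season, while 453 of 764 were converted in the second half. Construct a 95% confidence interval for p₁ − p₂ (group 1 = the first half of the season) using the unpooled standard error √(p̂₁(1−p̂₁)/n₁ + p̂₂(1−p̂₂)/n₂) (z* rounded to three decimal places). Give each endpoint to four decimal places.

p̂₁ = 0.31405, p̂₂ = 0.59293, so the observed difference is -0.27888.
Unpooled SE = √(p̂₁(1−p̂₁)/n₁ + p̂₂(1−p̂₂)/n₂) = √(0.001780351 + 0.000315921) = 0.045785.
For 95% confidence, z* = 1.960. Margin of error = 0.08974.
So the interval runs from -0.3686 to -0.1891.

(-0.3686, -0.1891)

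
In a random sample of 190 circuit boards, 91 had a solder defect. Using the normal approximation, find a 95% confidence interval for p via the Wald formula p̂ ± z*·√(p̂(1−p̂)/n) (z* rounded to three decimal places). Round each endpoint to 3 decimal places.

Sample proportion p̂ = 91/190 = 0.47895.
SE(p̂) = √(0.47895·0.52105/190) = 0.036242.
For 95% confidence, z* = 1.960.
Margin of error: 1.960 × 0.036242 = 0.07103.
CI: 0.47895 ± 0.07103 = (0.408, 0.550).

(0.408, 0.550)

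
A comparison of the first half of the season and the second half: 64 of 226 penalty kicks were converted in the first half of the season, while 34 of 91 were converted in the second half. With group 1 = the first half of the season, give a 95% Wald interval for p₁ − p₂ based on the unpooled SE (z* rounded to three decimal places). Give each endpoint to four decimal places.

(-0.2059, 0.0250)

p̂₁ = 0.28319, p̂₂ = 0.37363, so the observed difference is -0.09044.
Unpooled SE = √(p̂₁(1−p̂₁)/n₁ + p̂₂(1−p̂₂)/n₂) = √(0.000898193 + 0.002571755) = 0.058906.
The 95% critical value is z* = 1.960. Margin of error = 0.11546.
So the interval runs from -0.2059 to 0.0250.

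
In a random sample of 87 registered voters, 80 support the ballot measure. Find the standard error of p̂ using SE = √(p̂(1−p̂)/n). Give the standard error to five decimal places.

SE = 0.02916

With x = 80 successes in n = 87, p̂ = 0.91954.
p̂(1−p̂) = 0.073986.
SE = √(0.073986/87) = √0.000850414 = 0.02916.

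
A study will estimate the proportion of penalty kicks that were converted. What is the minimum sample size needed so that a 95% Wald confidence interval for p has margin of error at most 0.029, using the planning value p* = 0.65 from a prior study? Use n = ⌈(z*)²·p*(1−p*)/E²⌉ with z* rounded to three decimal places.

n = 1040

The 95% critical value is z* = 1.960.
p*(1−p*) = 0.2275.
Required n before rounding: 3.841600 × 0.2275 / 0.029² = 1039.196.
⌈1039.196⌉ = 1040.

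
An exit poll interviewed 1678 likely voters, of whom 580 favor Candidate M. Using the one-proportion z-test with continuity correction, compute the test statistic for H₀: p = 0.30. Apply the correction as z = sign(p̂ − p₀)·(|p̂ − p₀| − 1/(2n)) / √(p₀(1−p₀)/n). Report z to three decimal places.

p̂ = 580/1678 = 0.34565. p̂ − p₀ = 0.045650.
1/(2n) = 0.000298.
Corrected numerator: |0.045650| − 0.000298 = 0.045352.
SE₀ = √(0.30·0.70/1678) = 0.011187.
z = (+)0.045352/0.011187 = 4.054.

z = 4.054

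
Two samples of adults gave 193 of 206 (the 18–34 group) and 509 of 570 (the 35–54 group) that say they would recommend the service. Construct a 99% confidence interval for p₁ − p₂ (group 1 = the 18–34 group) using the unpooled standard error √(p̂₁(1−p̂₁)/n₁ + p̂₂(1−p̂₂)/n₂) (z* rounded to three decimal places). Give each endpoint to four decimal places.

(-0.0110, 0.0988)

p̂₁ = 193/206 = 0.93689, p̂₂ = 509/570 = 0.89298; p̂₁ − p̂₂ = 0.04391.
Unpooled SE = √(p̂₁(1−p̂₁)/n₁ + p̂₂(1−p̂₂)/n₂) = √(0.000287011 + 0.000167658) = 0.021323.
For 99% confidence, z* = 2.576. Margin = 2.576·0.021323 = 0.05493.
CI: 0.04391 ± 0.05493 = (-0.0110, 0.0988).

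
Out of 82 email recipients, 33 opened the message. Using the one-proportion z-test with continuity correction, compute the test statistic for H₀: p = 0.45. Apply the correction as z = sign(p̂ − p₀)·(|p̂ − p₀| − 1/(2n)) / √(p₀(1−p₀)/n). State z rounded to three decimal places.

z = -0.755

The sample proportion is 33/82 = 0.40244. p̂ − p₀ = -0.047561.
1/(2n) = 0.006098.
Corrected numerator: |-0.047561| − 0.006098 = 0.041463.
Null standard error: √(0.45·0.55/82) = √0.003018293 = 0.054939.
z = −0.041463/0.054939 = -0.755.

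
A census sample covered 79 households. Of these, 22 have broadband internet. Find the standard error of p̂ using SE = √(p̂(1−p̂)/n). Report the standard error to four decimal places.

SE = 0.0504

Sample proportion p̂ = 22/79 = 0.27848.
p̂(1−p̂) = 0.27848·0.72152 = 0.200929.
SE = √(0.200929/79) = 0.0504.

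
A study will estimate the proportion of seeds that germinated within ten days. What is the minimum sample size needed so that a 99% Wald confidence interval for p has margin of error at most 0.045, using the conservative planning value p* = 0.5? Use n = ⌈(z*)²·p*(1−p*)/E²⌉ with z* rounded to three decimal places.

n = 820

The 99% critical value is z* = 2.576.
p*(1−p*) = 0.50·0.50 = 0.2500.
(z*)²·p*(1−p*)/E² = 6.635776·0.2500/0.002025 = 819.232.
Rounding up, n = 820.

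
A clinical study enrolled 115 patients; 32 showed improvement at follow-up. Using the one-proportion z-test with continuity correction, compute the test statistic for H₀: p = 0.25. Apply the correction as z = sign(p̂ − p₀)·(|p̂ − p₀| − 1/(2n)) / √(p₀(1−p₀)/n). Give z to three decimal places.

The sample proportion is 32/115 = 0.27826. p̂ − p₀ = 0.028261.
Continuity correction 1/(2n) = 1/230 = 0.004348.
Corrected numerator: |0.028261| − 0.004348 = 0.023913.
SE₀ = √(0.25·0.75/115) = 0.040379.
z = +0.023913/0.040379 = 0.592.

z = 0.592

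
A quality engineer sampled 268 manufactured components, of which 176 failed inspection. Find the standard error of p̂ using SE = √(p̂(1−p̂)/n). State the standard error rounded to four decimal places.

SE = 0.0290

Sample proportion p̂ = 176/268 = 0.65672.
p̂(1−p̂) = 0.225439.
SE = √(0.225439/268) = 0.0290.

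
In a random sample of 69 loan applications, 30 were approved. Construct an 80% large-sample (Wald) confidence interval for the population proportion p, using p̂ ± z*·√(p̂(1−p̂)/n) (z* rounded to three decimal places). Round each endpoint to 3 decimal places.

The sample proportion is 30/69 = 0.43478.
SE = √(p̂(1−p̂)/n) = √(0.245747/69) = 0.059679.
The 80% critical value is z* = 1.282.
Margin of error: 1.282 × 0.059679 = 0.07651.
CI: 0.43478 ± 0.07651 = (0.358, 0.511).

(0.358, 0.511)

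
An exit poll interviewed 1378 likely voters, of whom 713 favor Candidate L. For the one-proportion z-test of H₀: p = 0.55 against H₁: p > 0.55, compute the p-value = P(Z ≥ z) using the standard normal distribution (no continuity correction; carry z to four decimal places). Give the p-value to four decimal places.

With x = 713 successes in n = 1378, p̂ = 0.51742.
Under H₀, SE = √(p₀(1−p₀)/n) = √(0.55·0.45/1378) = √0.000179608 = 0.013402.
Test statistic (full precision, shown to 4 dp): z = (713/1378 − 0.55)/SE₀ ≈ -2.4313.
p-value = P(Z ≥ z) with z = -2.4313 → 0.9925.

p-value = 0.9925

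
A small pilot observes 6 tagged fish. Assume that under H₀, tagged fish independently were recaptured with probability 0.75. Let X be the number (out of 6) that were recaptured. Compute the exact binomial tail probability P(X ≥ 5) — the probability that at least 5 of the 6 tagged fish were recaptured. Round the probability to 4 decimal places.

X ~ Binomial(n=6, p=0.75).
P(X ≥ 5) = C(6,5)·0.75^5·0.25^1 + C(6,6)·0.75^6·0.25^0.
= 0.355957 + 0.177979 = 0.5339.

P = 0.5339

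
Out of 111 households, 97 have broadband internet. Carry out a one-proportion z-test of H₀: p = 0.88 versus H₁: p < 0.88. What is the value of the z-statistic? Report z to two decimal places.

z = -0.20

Sample proportion p̂ = 97/111 = 0.87387.
SE₀ = √(0.88·0.12/111) = 0.030844.
z = (p̂ − p₀)/SE = (0.87387 − 0.88)/0.030844 = -0.20.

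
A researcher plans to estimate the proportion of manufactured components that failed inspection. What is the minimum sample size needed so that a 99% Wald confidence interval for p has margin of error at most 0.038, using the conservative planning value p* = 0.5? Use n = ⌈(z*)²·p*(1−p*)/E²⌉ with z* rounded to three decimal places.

z* = 2.576 at the 99% level.
p*(1−p*) = 0.50·0.50 = 0.2500.
(z*)²·p*(1−p*)/E² = 6.635776·0.2500/0.001444 = 1148.853.
Rounding up, n = 1149.

n = 1149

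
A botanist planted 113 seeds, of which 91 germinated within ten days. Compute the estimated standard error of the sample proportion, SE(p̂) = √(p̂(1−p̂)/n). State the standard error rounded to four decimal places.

SE = 0.0372

With x = 91 successes in n = 113, p̂ = 0.80531.
p̂(1−p̂) = 0.80531·0.19469 = 0.156786.
SE = √(0.156786/113) = 0.0372.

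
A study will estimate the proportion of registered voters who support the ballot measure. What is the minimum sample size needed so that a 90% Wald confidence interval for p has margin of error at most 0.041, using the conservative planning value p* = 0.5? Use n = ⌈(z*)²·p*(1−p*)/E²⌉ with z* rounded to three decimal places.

n = 403

For 90% confidence, z* = 1.645.
p*(1−p*) = 0.50·0.50 = 0.2500.
Required n before rounding: 2.706025 × 0.2500 / 0.041² = 402.443.
⌈402.443⌉ = 403.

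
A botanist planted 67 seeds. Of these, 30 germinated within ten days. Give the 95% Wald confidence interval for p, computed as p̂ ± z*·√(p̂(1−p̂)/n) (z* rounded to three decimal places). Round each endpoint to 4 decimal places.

p̂ = 30/67 = 0.44776.
SE(p̂) = √(0.44776·0.55224/67) = 0.060750.
z* = 1.960 at the 95% level.
Margin = 1.960·0.060750 = 0.11907.
CI: 0.44776 ± 0.11907 = (0.3287, 0.5668).

(0.3287, 0.5668)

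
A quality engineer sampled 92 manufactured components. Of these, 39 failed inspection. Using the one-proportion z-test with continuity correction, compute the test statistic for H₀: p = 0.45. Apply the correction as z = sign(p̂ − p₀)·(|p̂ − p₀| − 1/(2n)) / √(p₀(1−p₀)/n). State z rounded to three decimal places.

With x = 39 successes in n = 92, p̂ = 0.42391. p̂ − p₀ = -0.026087.
Continuity correction 1/(2n) = 1/184 = 0.005435.
Corrected numerator: |-0.026087| − 0.005435 = 0.020652.
Under H₀, SE = √(p₀(1−p₀)/n) = √(0.45·0.55/92) = √0.002690217 = 0.051867.
z = (−)0.020652/0.051867 = -0.398.

z = -0.398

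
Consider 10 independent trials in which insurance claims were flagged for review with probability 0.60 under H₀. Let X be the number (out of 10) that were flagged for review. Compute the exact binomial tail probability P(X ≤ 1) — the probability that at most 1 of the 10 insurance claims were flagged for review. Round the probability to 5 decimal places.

X ~ Binomial(n=10, p=0.60).
P(X ≤ 1) = C(10,0)·0.60^0·0.40^10 + C(10,1)·0.60^1·0.40^9.
= 0.000105 + 0.001573 = 0.00168.

P = 0.00168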